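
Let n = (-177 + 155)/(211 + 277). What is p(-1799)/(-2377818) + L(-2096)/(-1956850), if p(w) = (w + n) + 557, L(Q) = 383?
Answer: 185414578207/567670044702600 ≈ 0.00032662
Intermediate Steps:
n = -11/244 (n = -22/488 = -22*1/488 = -11/244 ≈ -0.045082)
p(w) = 135897/244 + w (p(w) = (w - 11/244) + 557 = (-11/244 + w) + 557 = 135897/244 + w)
p(-1799)/(-2377818) + L(-2096)/(-1956850) = (135897/244 - 1799)/(-2377818) + 383/(-1956850) = -303059/244*(-1/2377818) + 383*(-1/1956850) = 303059/580187592 - 383/1956850 = 185414578207/567670044702600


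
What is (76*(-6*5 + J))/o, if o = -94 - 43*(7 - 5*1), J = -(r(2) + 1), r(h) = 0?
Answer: 589/45 ≈ 13.089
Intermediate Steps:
J = -1 (J = -(0 + 1) = -1*1 = -1)
o = -180 (o = -94 - 43*(7 - 5) = -94 - 43*2 = -94 - 86 = -180)
(76*(-6*5 + J))/o = (76*(-6*5 - 1))/(-180) = (76*(-30 - 1))*(-1/180) = (76*(-31))*(-1/180) = -2356*(-1/180) = 589/45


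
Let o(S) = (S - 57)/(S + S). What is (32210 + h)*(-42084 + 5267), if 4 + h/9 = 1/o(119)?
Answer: -36760485905/31 ≈ -1.1858e+9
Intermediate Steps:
o(S) = (-57 + S)/(2*S) (o(S) = (-57 + S)/((2*S)) = (-57 + S)*(1/(2*S)) = (-57 + S)/(2*S))
h = -45/31 (h = -36 + 9/(((½)*(-57 + 119)/119)) = -36 + 9/(((½)*(1/119)*62)) = -36 + 9/(31/119) = -36 + 9*(119/31) = -36 + 1071/31 = -45/31 ≈ -1.4516)
(32210 + h)*(-42084 + 5267) = (32210 - 45/31)*(-42084 + 5267) = (998465/31)*(-36817) = -36760485905/31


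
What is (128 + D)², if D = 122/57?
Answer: 55026724/3249 ≈ 16937.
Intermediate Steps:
D = 122/57 (D = 122*(1/57) = 122/57 ≈ 2.1404)
(128 + D)² = (128 + 122/57)² = (7418/57)² = 55026724/3249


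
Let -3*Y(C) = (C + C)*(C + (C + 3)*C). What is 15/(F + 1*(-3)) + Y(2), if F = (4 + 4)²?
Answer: -961/61 ≈ -15.754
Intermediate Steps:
F = 64 (F = 8² = 64)
Y(C) = -2*C*(C + C*(3 + C))/3 (Y(C) = -(C + C)*(C + (C + 3)*C)/3 = -2*C*(C + (3 + C)*C)/3 = -2*C*(C + C*(3 + C))/3)
15/(F + 1*(-3)) + Y(2) = 15/(64 + 1*(-3)) + (⅔)*2²*(-4 - 1*2) = 15/(64 - 3) + (⅔)*4*(-4 - 2) = 15/61 + (⅔)*4*(-6) = (1/61)*15 - 16 = 15/61 - 16 = -961/61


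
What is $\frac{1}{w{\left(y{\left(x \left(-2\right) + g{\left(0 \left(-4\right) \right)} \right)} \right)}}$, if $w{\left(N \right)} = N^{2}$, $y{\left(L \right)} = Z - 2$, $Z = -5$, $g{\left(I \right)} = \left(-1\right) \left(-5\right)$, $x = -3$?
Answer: $\frac{1}{49} \approx 0.020408$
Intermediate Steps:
$g{\left(I \right)} = 5$
$y{\left(L \right)} = -7$ ($y{\left(L \right)} = -5 - 2 = -7$)
$\frac{1}{w{\left(y{\left(x \left(-2\right) + g{\left(0 \left(-4\right) \right)} \right)} \right)}} = \frac{1}{\left(-7\right)^{2}} = \frac{1}{49}$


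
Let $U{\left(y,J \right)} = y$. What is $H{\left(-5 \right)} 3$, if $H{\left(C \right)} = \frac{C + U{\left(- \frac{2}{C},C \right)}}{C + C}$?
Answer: $\frac{69}{50} \approx 1.38$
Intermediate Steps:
$H{\left(C \right)} = \frac{C - \frac{2}{C}}{2 C}$ ($H{\left(C \right)} = \frac{C - \frac{2}{C}}{C + C} = \frac{C - \frac{2}{C}}{2 C}$)
$H{\left(-5 \right)} 3 = \left(\frac{1}{2} - \frac{1}{25}\right) 3 = \frac{23}{50} \cdot 3 = \frac{69}{50}$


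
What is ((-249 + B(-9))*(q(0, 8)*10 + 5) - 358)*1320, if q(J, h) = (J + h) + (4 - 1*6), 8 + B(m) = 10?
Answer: -21665160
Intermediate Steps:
B(m) = 2 (B(m) = -8 + 10 = 2)
q(J, h) = -2 + J + h (q(J, h) = (J + h) + (4 - 6) = (J + h) - 2 = -2 + J + h)
((-249 + B(-9))*(q(0, 8)*10 + 5) - 358)*1320 = ((-249 + 2)*((-2 + 0 + 8)*10 + 5) - 358)*1320 = (-247*(6*10 + 5) - 358)*1320 = (-247*(60 + 5) - 358)*1320 = (-247*65 - 358)*1320 = (-16055 - 358)*1320 = -16413*1320 = -21665160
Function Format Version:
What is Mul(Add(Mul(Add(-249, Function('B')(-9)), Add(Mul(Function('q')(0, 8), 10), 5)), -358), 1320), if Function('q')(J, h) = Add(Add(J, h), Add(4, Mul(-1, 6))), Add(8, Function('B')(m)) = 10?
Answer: -21665160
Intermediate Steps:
Function('B')(m) = 2 (Function('B')(m) = Add(-8, 10) = 2)
Function('q')(J, h) = Add(-2, J, h) (Function('q')(J, h) = Add(Add(J, h), Add(4, -6)) = Add(Add(J, h), -2) = Add(-2, J, h))
Mul(Add(Mul(Add(-249, Function('B')(-9)), Add(Mul(Function('q')(0, 8), 10), 5)), -358), 1320) = Mul(Add(Mul(Add(-249, 2), Add(Mul(Add(-2, 0, 8), 10), 5)), -358), 1320) = Mul(Add(Mul(-247, Add(Mul(6, 10), 5)), -358), 1320) = Mul(Add(Mul(-247, Add(60, 5)), -358), 1320) = Mul(Add(Mul(-247, 65), -358), 1320) = Mul(Add(-16055, -358), 1320) = Mul(-16413, 1320) = -21665160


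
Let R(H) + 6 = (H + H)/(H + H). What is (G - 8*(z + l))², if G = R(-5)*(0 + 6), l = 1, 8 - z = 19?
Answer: 2500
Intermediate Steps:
z = -11 (z = 8 - 1*19 = 8 - 19 = -11)
R(H) = -5 (R(H) = -6 + (H + H)/(H + H) = -6 + (2*H)/((2*H)) = -6 + (2*H)*(1/(2*H)) = -6 + 1 = -5)
G = -30 (G = -5*(0 + 6) = -5*6 = -30)
(G - 8*(z + l))² = (-30 - 8*(-11 + 1))² = (-30 - 8*(-10))² = (-30 + 80)² = 50² = 2500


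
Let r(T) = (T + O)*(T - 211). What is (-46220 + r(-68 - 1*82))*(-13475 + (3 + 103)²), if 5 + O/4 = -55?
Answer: -211742230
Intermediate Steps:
O = -240 (O = -20 + 4*(-55) = -20 - 220 = -240)
r(T) = (-240 + T)*(-211 + T) (r(T) = (T - 240)*(T - 211) = (-240 + T)*(-211 + T))
(-46220 + r(-68 - 1*82))*(-13475 + (3 + 103)²) = (-46220 + (50640 + (-68 - 1*82)² - 451*(-68 - 1*82)))*(-13475 + (3 + 103)²) = (-46220 + (50640 + (-68 - 82)² - 451*(-68 - 82)))*(-13475 + 106²) = (-46220 + (50640 + (-150)² - 451*(-150)))*(-13475 + 11236) = (-46220 + (50640 + 22500 + 67650))*(-2239) = (-46220 + 140790)*(-2239) = 94570*(-2239) = -211742230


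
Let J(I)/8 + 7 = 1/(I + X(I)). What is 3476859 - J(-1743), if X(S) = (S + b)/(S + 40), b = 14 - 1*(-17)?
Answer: 10314675160179/2966617 ≈ 3.4769e+6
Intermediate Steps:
b = 31 (b = 14 + 17 = 31)
X(S) = (31 + S)/(40 + S) (X(S) = (S + 31)/(S + 40) = (31 + S)/(40 + S))
J(I) = -56 + 8/(I + (31 + I)/(40 + I))
3476859 - J(-1743) = 3476859 - 8*(-177 - 286*(-1743) - 7*(-1743)**2)/(31 + (-1743)**2 + 41*(-1743)) = 3476859 - 8*(-177 + 498498 - 7*3038049)/(31 + 3038049 - 71463) = 3476859 - 8*(-177 + 498498 - 21266343)/2966617 = 3476859 - 8*(-20768022)/2966617 = 3476859 - 1*(-166144176/2966617) = 3476859 + 166144176/2966617 = 10314675160179/2966617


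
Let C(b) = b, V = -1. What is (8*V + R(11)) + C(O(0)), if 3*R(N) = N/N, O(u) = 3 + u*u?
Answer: -14/3 ≈ -4.6667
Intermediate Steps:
O(u) = 3 + u**2
R(N) = 1/3 (R(N) = (N/N)/3 = (1/3)*1 = 1/3)
(8*V + R(11)) + C(O(0)) = (8*(-1) + 1/3) + (3 + 0**2) = (-8 + 1/3) + (3 + 0) = -23/3 + 3 = -14/3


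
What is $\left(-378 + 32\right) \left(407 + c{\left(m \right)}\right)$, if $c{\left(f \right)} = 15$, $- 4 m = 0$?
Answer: $-146012$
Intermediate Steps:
$m = 0$ ($m = \left(- \frac{1}{4}\right) 0 = 0$)
$\left(-378 + 32\right) \left(407 + c{\left(m \right)}\right) = \left(-378 + 32\right) \left(407 + 15\right) = \left(-346\right) 422 = -146012$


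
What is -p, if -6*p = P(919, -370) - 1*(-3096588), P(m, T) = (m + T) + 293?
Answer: 1548715/3 ≈ 5.1624e+5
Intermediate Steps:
P(m, T) = 293 + T + m (P(m, T) = (T + m) + 293 = 293 + T + m)
p = -1548715/3 (p = -((293 - 370 + 919) - 1*(-3096588))/6 = -(842 + 3096588)/6 = -⅙*3097430 = -1548715/3 ≈ -5.1624e+5)
-p = -1*(-1548715/3) = 1548715/3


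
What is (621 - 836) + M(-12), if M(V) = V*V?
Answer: -71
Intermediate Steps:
M(V) = V²
(621 - 836) + M(-12) = (621 - 836) + (-12)² = -215 + 144 = -71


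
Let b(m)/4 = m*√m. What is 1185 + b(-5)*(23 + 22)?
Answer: 1185 - 900*I*√5 ≈ 1185.0 - 2012.5*I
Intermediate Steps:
b(m) = 4*m^(3/2) (b(m) = 4*(m*√m) = 4*m^(3/2))
1185 + b(-5)*(23 + 22) = 1185 + (4*(-5)^(3/2))*(23 + 22) = 1185 + (4*(-5*I*√5))*45 = 1185 - 20*I*√5*45 = 1185 - 900*I*√5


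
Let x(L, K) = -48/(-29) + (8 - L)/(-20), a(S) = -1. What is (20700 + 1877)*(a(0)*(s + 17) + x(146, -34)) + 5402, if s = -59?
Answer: 332567977/290 ≈ 1.1468e+6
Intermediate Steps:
x(L, K) = 182/145 + L/20 (x(L, K) = -48*(-1/29) + (8 - L)*(-1/20) = 48/29 + (-⅖ + L/20) = 182/145 + L/20)
(20700 + 1877)*(a(0)*(s + 17) + x(146, -34)) + 5402 = (20700 + 1877)*(-(-59 + 17) + (182/145 + (1/20)*146)) + 5402 = 22577*(-1*(-42) + (182/145 + 73/10)) + 5402 = 22577*(42 + 2481/290) + 5402 = 22577*(14661/290) + 5402 = 331001397/290 + 5402 = 332567977/290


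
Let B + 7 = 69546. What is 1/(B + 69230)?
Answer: 1/138769 ≈ 7.2062e-6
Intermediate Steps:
B = 69539 (B = -7 + 69546 = 69539)
1/(B + 69230) = 1/(69539 + 69230) = 1/138769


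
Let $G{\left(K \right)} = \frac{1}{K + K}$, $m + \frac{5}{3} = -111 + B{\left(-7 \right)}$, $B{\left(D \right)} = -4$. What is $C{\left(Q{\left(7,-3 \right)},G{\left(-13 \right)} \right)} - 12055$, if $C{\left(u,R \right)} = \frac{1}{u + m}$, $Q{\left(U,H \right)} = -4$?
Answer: $- \frac{4363913}{362} \approx -12055.0$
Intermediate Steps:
$m = - \frac{350}{3}$ ($m = - \frac{5}{3} - 115 = - \frac{350}{3} \approx -116.67$)
$G{\left(K \right)} = \frac{1}{2 K}$
$C{\left(u,R \right)} = \frac{1}{- \frac{350}{3} + u}$ ($C{\left(u,R \right)} = \frac{1}{u - \frac{350}{3}} = \frac{1}{- \frac{350}{3} + u}$)
$C{\left(Q{\left(7,-3 \right)},G{\left(-13 \right)} \right)} - 12055 = \frac{3}{-350 + 3 \left(-4\right)} - 12055 = \frac{3}{-350 - 12} - 12055 = \frac{3}{-362} - 12055 = 3 \left(- \frac{1}{362}\right) - 12055 = - \frac{3}{362} - 12055 = - \frac{4363913}{362}$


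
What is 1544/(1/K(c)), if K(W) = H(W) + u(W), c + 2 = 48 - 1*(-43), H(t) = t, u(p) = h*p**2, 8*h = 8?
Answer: 12367440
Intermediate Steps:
h = 1 (h = (1/8)*8 = 1)
u(p) = p**2 (u(p) = 1*p**2 = p**2)
c = 89 (c = -2 + (48 - 1*(-43)) = -2 + (48 + 43) = -2 + 91 = 89)
K(W) = W + W**2
1544/(1/K(c)) = 1544/(1/(89*(1 + 89))) = 1544/(1/(89*90)) = 1544/(1/8010) = 1544*8010 = 12367440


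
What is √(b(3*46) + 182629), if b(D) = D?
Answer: √182767 ≈ 427.51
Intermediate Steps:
√(b(3*46) + 182629) = √(3*46 + 182629) = √(138 + 182629) = √182767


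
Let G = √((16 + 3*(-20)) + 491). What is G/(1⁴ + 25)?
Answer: √447/26 ≈ 0.81317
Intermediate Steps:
G = √447 (G = √((16 - 60) + 491) = √(-44 + 491) = √447 ≈ 21.142)
G/(1⁴ + 25) = √447/(1⁴ + 25) = √447/(1 + 25) = √447/26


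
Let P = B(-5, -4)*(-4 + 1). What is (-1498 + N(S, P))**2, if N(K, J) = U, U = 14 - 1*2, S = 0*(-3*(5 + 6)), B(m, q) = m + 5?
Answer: 2208196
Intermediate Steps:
B(m, q) = 5 + m
S = 0 (S = 0*(-3*11) = 0*(-33) = 0)
P = 0 (P = (5 - 5)*(-4 + 1) = 0*(-3) = 0)
U = 12 (U = 14 - 2 = 12)
N(K, J) = 12
(-1498 + N(S, P))**2 = (-1498 + 12)**2 = (-1486)**2 = 2208196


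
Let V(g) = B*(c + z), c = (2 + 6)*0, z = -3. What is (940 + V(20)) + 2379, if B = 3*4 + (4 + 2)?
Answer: 3265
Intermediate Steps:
c = 0 (c = 8*0 = 0)
B = 18 (B = 12 + 6 = 18)
V(g) = -54 (V(g) = 18*(0 - 3) = 18*(-3) = -54)
(940 + V(20)) + 2379 = (940 - 54) + 2379 = 886 + 2379 = 3265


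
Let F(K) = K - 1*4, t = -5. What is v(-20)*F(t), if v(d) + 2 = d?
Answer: 198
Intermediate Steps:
v(d) = -2 + d
F(K) = -4 + K (F(K) = K - 4 = -4 + K)
v(-20)*F(t) = (-2 - 20)*(-4 - 5) = -22*(-9) = 198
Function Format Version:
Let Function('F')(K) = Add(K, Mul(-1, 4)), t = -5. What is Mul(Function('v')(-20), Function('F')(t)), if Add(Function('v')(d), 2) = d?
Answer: 198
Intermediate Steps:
Function('v')(d) = Add(-2, d)
Function('F')(K) = Add(-4, K) (Function('F')(K) = Add(K, -4) = Add(-4, K))
Mul(Function('v')(-20), Function('F')(t)) = Mul(Add(-2, -20), Add(-4, -5)) = Mul(-22, -9) = 198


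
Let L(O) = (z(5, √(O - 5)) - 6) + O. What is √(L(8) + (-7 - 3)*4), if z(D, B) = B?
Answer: √(-38 + √3) ≈ 6.0223*I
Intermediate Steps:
L(O) = -6 + O + √(-5 + O) (L(O) = (√(O - 5) - 6) + O = (√(-5 + O) - 6) + O = (-6 + √(-5 + O)) + O = -6 + O + √(-5 + O))
√(L(8) + (-7 - 3)*4) = √((-6 + 8 + √(-5 + 8)) + (-7 - 3)*4) = √((-6 + 8 + √3) - 10*4) = √((2 + √3) - 40) = √(-38 + √3)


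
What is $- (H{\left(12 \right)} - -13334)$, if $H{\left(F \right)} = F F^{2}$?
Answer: $-15062$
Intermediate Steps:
$H{\left(F \right)} = F^{3}$
$- (H{\left(12 \right)} - -13334) = - (12^{3} - -13334) = - (1728 + 13334) = \left(-1\right) 15062 = -15062$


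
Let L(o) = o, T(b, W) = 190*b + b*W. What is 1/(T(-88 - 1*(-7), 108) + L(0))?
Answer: -1/24138 ≈ -4.1428e-5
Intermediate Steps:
T(b, W) = 190*b + W*b
1/(T(-88 - 1*(-7), 108) + L(0)) = 1/((-88 - 1*(-7))*(190 + 108) + 0) = 1/((-88 + 7)*298 + 0) = 1/(-81*298 + 0) = 1/(-24138 + 0) = 1/(-24138) = -1/24138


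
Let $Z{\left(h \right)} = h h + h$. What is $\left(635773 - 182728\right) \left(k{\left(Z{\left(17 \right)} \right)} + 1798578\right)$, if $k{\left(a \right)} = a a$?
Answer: $857258091630$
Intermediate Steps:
$Z{\left(h \right)} = h + h^{2}$ ($Z{\left(h \right)} = h^{2} + h = h + h^{2}$)
$k{\left(a \right)} = a^{2}$
$\left(635773 - 182728\right) \left(k{\left(Z{\left(17 \right)} \right)} + 1798578\right) = \left(635773 - 182728\right) \left(\left(17 \left(1 + 17\right)\right)^{2} + 1798578\right) = 453045 \left(\left(17 \cdot 18\right)^{2} + 1798578\right) = 453045 \left(306^{2} + 1798578\right) = 453045 \left(93636 + 1798578\right) = 453045 \cdot 1892214 = 857258091630$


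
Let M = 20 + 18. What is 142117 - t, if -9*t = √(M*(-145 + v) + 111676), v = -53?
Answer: 142117 + 2*√26038/9 ≈ 1.4215e+5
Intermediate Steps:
M = 38
t = -2*√26038/9 (t = -√(38*(-145 - 53) + 111676)/9 = -√(38*(-198) + 111676)/9 = -√(-7524 + 111676)/9 = -2*√26038/9 ≈ -35.858)
142117 - t = 142117 - (-2)*√26038/9 = 142117 + 2*√26038/9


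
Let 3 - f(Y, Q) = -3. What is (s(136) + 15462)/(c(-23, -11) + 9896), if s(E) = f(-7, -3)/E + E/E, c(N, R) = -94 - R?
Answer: 1051487/667284 ≈ 1.5758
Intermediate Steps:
f(Y, Q) = 6 (f(Y, Q) = 3 - 1*(-3) = 3 + 3 = 6)
s(E) = 1 + 6/E (s(E) = 6/E + E/E = 6/E + 1 = 1 + 6/E)
(s(136) + 15462)/(c(-23, -11) + 9896) = ((6 + 136)/136 + 15462)/((-94 - 1*(-11)) + 9896) = ((1/136)*142 + 15462)/((-94 + 11) + 9896) = (71/68 + 15462)/(-83 + 9896) = (1051487/68)/9813 = (1051487/68)*(1/9813) = 1051487/667284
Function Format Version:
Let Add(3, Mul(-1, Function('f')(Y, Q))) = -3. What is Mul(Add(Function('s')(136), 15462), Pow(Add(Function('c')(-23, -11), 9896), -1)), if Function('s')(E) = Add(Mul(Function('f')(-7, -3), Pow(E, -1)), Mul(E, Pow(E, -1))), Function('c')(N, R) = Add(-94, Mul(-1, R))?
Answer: Rational(1051487, 667284) ≈ 1.5758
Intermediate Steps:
Function('f')(Y, Q) = 6 (Function('f')(Y, Q) = Add(3, Mul(-1, -3)) = Add(3, 3) = 6)
Function('s')(E) = Add(1, Mul(6, Pow(E, -1))) (Function('s')(E) = Add(Mul(6, Pow(E, -1)), Mul(E, Pow(E, -1))) = Add(Mul(6, Pow(E, -1)), 1) = Add(1, Mul(6, Pow(E, -1))))
Mul(Add(Function('s')(136), 15462), Pow(Add(Function('c')(-23, -11), 9896), -1)) = Mul(Add(Mul(Pow(136, -1), Add(6, 136)), 15462), Pow(Add(Add(-94, Mul(-1, -11)), 9896), -1)) = Mul(Add(Mul(Rational(1, 136), 142), 15462), Pow(Add(Add(-94, 11), 9896), -1)) = Mul(Add(Rational(71, 68), 15462), Pow(Add(-83, 9896), -1)) = Mul(Rational(1051487, 68), Pow(9813, -1)) = Mul(Rational(1051487, 68), Rational(1, 9813)) = Rational(1051487, 667284)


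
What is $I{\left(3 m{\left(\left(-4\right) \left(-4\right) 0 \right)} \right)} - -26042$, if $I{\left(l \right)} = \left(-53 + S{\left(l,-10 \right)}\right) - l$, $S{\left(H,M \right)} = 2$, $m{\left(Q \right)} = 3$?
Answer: $25982$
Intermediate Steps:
$I{\left(l \right)} = -51 - l$ ($I{\left(l \right)} = \left(-53 + 2\right) - l = -51 - l$)
$I{\left(3 m{\left(\left(-4\right) \left(-4\right) 0 \right)} \right)} - -26042 = \left(-51 - 3 \cdot 3\right) - -26042 = \left(-51 - 9\right) + 26042 = -60 + 26042 = 25982$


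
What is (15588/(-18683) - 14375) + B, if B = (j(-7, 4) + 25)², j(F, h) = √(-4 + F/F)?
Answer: -256962887/18683 + 50*I*√3 ≈ -13754.0 + 86.603*I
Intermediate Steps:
j(F, h) = I*√3 (j(F, h) = √(-4 + 1) = √(-3) = I*√3)
B = (25 + I*√3)² (B = (I*√3 + 25)² = (25 + I*√3)² ≈ 622.0 + 86.603*I)
(15588/(-18683) - 14375) + B = (15588/(-18683) - 14375) + (25 + I*√3)² = (15588*(-1/18683) - 14375) + (25 + I*√3)² = (-15588/18683 - 14375) + (25 + I*√3)² = -268583713/18683 + (25 + I*√3)²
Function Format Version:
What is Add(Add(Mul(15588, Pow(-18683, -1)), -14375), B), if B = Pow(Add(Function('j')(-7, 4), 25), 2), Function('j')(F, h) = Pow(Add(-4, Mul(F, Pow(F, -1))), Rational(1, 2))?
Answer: Add(Rational(-256962887, 18683), Mul(50, I, Pow(3, Rational(1, 2)))) ≈ Add(-13754., Mul(86.603, I))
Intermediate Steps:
Function('j')(F, h) = Mul(I, Pow(3, Rational(1, 2))) (Function('j')(F, h) = Pow(Add(-4, 1), Rational(1, 2)) = Pow(-3, Rational(1, 2)) = Mul(I, Pow(3, Rational(1, 2))))
B = Pow(Add(25, Mul(I, Pow(3, Rational(1, 2)))), 2) (B = Pow(Add(Mul(I, Pow(3, Rational(1, 2))), 25), 2) = Pow(Add(25, Mul(I, Pow(3, Rational(1, 2)))), 2) ≈ Add(622.00, Mul(86.603, I)))
Add(Add(Mul(15588, Pow(-18683, -1)), -14375), B) = Add(Add(Mul(15588, Pow(-18683, -1)), -14375), Pow(Add(25, Mul(I, Pow(3, Rational(1, 2)))), 2)) = Add(Add(Mul(15588, Rational(-1, 18683)), -14375), Pow(Add(25, Mul(I, Pow(3, Rational(1, 2)))), 2)) = Add(Add(Rational(-15588, 18683), -14375), Pow(Add(25, Mul(I, Pow(3, Rational(1, 2)))), 2)) = Add(Rational(-268583713, 18683), Pow(Add(25, Mul(I, Pow(3, Rational(1, 2)))), 2))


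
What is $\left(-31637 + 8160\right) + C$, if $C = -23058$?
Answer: $-46535$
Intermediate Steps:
$\left(-31637 + 8160\right) + C = \left(-31637 + 8160\right) - 23058 = -23477 - 23058 = -46535$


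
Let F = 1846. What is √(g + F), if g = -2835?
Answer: I*√989 ≈ 31.448*I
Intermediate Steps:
√(g + F) = √(-2835 + 1846) = √(-989) = I*√989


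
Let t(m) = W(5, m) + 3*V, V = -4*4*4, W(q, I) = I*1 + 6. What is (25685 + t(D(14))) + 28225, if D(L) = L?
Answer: 53738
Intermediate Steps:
W(q, I) = 6 + I (W(q, I) = I + 6 = 6 + I)
V = -64 (V = -16*4 = -64)
t(m) = -186 + m (t(m) = (6 + m) + 3*(-64) = (6 + m) - 192 = -186 + m)
(25685 + t(D(14))) + 28225 = (25685 + (-186 + 14)) + 28225 = (25685 - 172) + 28225 = 25513 + 28225 = 53738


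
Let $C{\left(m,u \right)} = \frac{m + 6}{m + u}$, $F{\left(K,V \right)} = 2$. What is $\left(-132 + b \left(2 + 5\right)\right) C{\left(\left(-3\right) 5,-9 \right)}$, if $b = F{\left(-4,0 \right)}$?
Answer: $- \frac{177}{4} \approx -44.25$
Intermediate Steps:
$b = 2$
$C{\left(m,u \right)} = \frac{6 + m}{m + u}$
$\left(-132 + b \left(2 + 5\right)\right) C{\left(\left(-3\right) 5,-9 \right)} = \left(-132 + 2 \left(2 + 5\right)\right) \frac{6 - 15}{\left(-3\right) 5 - 9} = \left(-132 + 2 \cdot 7\right) \frac{6 - 15}{-15 - 9} = \left(-132 + 14\right) \frac{1}{-24} \left(-9\right) = - 118 \left(\left(- \frac{1}{24}\right) \left(-9\right)\right) = \left(-118\right) \frac{3}{8} = - \frac{177}{4}$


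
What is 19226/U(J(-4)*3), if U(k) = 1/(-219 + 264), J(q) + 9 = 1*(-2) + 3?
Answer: 865170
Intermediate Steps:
J(q) = -8 (J(q) = -9 + (1*(-2) + 3) = -9 + (-2 + 3) = -9 + 1 = -8)
U(k) = 1/45
19226/U(J(-4)*3) = 19226/(1/45) = 19226*45 = 865170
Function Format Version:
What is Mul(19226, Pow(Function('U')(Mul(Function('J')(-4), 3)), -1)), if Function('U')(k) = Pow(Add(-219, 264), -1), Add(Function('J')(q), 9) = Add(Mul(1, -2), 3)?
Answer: 865170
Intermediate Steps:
Function('J')(q) = -8 (Function('J')(q) = Add(-9, Add(Mul(1, -2), 3)) = Add(-9, Add(-2, 3)) = Add(-9, 1) = -8)
Function('U')(k) = Rational(1, 45) (Function('U')(k) = Pow(45, -1) = Rational(1, 45))
Mul(19226, Pow(Function('U')(Mul(Function('J')(-4), 3)), -1)) = Mul(19226, Pow(Rational(1, 45), -1)) = Mul(19226, 45) = 865170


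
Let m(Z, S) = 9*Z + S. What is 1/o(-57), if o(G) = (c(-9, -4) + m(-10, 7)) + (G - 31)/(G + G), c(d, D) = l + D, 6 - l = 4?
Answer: -57/4801 ≈ -0.011873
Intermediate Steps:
l = 2 (l = 6 - 1*4 = 6 - 4 = 2)
c(d, D) = 2 + D
m(Z, S) = S + 9*Z
o(G) = -85 + (-31 + G)/(2*G) (o(G) = ((2 - 4) + (7 + 9*(-10))) + (G - 31)/(G + G) = (-2 + (7 - 90)) + (-31 + G)/((2*G)) = (-2 - 83) + (-31 + G)*(1/(2*G)) = -85 + (-31 + G)/(2*G))
1/o(-57) = 1/((1/2)*(-31 - 169*(-57))/(-57)) = 1/((1/2)*(-1/57)*(-31 + 9633)) = 1/((1/2)*(-1/57)*9602) = 1/(-4801/57) = -57/4801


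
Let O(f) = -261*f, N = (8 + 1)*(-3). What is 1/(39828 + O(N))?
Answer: 1/46875 ≈ 2.1333e-5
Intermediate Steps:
N = -27 (N = 9*(-3) = -27)
1/(39828 + O(N)) = 1/(39828 - 261*(-27)) = 1/(39828 + 7047) = 1/46875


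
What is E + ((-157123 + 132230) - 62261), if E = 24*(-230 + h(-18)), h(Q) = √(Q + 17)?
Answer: -92674 + 24*I ≈ -92674.0 + 24.0*I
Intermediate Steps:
h(Q) = √(17 + Q)
E = -5520 + 24*I (E = 24*(-230 + √(17 - 18)) = 24*(-230 + √(-1)) = 24*(-230 + I) = -5520 + 24*I ≈ -5520.0 + 24.0*I)
E + ((-157123 + 132230) - 62261) = (-5520 + 24*I) + ((-157123 + 132230) - 62261) = (-5520 + 24*I) + (-24893 - 62261) = (-5520 + 24*I) - 87154 = -92674 + 24*I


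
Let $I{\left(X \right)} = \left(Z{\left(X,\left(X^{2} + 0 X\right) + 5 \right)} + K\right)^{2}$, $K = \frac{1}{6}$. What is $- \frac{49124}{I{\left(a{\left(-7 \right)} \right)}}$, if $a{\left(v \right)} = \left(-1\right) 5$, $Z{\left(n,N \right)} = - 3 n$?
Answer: $- \frac{1768464}{8281} \approx -213.56$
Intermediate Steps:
$K = \frac{1}{6} \approx 0.16667$
$a{\left(v \right)} = -5$
$I{\left(X \right)} = \left(\frac{1}{6} - 3 X\right)^{2}$ ($I{\left(X \right)} = \left(- 3 X + \frac{1}{6}\right)^{2} = \left(\frac{1}{6} - 3 X\right)^{2}$)
$- \frac{49124}{I{\left(a{\left(-7 \right)} \right)}} = - \frac{49124}{\frac{1}{36} \left(-1 + 18 \left(-5\right)\right)^{2}} = - \frac{49124}{\frac{1}{36} \left(-1 - 90\right)^{2}} = - \frac{49124}{\frac{1}{36} \left(-91\right)^{2}} = - \frac{49124}{\frac{1}{36} \cdot 8281} = - \frac{49124}{\frac{8281}{36}} = \left(-49124\right) \frac{36}{8281} = - \frac{1768464}{8281}$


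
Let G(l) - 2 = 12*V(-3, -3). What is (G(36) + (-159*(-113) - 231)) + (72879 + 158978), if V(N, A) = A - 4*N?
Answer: 249703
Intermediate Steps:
G(l) = 110 (G(l) = 2 + 12*(-3 - 4*(-3)) = 2 + 12*(-3 + 12) = 2 + 12*9 = 2 + 108 = 110)
(G(36) + (-159*(-113) - 231)) + (72879 + 158978) = (110 + (-159*(-113) - 231)) + (72879 + 158978) = (110 + (17967 - 231)) + 231857 = (110 + 17736) + 231857 = 17846 + 231857 = 249703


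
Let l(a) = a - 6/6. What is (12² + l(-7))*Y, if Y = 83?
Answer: 11288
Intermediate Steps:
l(a) = -1 + a (l(a) = a - 6/6 = a - 1*1 = a - 1 = -1 + a)
(12² + l(-7))*Y = (12² + (-1 - 7))*83 = (144 - 8)*83 = 136*83 = 11288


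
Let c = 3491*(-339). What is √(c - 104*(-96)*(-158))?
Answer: 3*I*√306769 ≈ 1661.6*I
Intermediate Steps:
c = -1183449
√(c - 104*(-96)*(-158)) = √(-1183449 - 104*(-96)*(-158)) = √(-1183449 + 9984*(-158)) = √(-1183449 - 1577472) = √(-2760921) = 3*I*√306769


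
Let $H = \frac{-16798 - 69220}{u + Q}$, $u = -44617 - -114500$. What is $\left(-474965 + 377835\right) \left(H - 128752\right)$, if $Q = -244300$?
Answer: $\frac{2181195140605580}{174417} \approx 1.2506 \cdot 10^{10}$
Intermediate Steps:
$u = 69883$ ($u = -44617 + 114500 = 69883$)
$H = \frac{86018}{174417}$ ($H = \frac{-16798 - 69220}{69883 - 244300} = - \frac{86018}{-174417} = \left(-86018\right) \left(- \frac{1}{174417}\right) = \frac{86018}{174417} \approx 0.49317$)
$\left(-474965 + 377835\right) \left(H - 128752\right) = \left(-474965 + 377835\right) \left(\frac{86018}{174417} - 128752\right) = \left(-97130\right) \left(- \frac{22456451566}{174417}\right) = \frac{2181195140605580}{174417}$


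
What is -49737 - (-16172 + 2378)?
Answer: -35943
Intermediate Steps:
-49737 - (-16172 + 2378) = -49737 - 1*(-13794) = -49737 + 13794 = -35943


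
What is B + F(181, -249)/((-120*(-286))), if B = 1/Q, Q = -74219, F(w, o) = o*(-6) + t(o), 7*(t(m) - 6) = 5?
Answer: 14171461/324188592 ≈ 0.043714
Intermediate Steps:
t(m) = 47/7 (t(m) = 6 + (⅐)*5 = 6 + 5/7 = 47/7)
F(w, o) = 47/7 - 6*o (F(w, o) = o*(-6) + 47/7 = -6*o + 47/7 = 47/7 - 6*o)
B = -1/74219 (B = 1/(-74219) = -1/74219 ≈ -1.3474e-5)
B + F(181, -249)/((-120*(-286))) = -1/74219 + (47/7 - 6*(-249))/((-120*(-286))) = -1/74219 + (47/7 + 1494)/34320 = -1/74219 + (10505/7)*(1/34320) = -1/74219 + 191/4368 = 14171461/324188592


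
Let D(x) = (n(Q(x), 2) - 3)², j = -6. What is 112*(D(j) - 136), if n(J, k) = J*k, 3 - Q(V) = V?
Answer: 9968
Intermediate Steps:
Q(V) = 3 - V
D(x) = (3 - 2*x)² (D(x) = ((3 - x)*2 - 3)² = ((6 - 2*x) - 3)² = (3 - 2*x)²)
112*(D(j) - 136) = 112*((-3 + 2*(-6))² - 136) = 112*((-3 - 12)² - 136) = 112*((-15)² - 136) = 112*(225 - 136) = 112*89 = 9968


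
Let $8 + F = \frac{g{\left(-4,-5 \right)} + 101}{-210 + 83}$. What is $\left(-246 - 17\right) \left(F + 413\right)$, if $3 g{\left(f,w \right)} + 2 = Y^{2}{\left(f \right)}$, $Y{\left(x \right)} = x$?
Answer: $- \frac{40498844}{381} \approx -1.063 \cdot 10^{5}$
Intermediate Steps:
$g{\left(f,w \right)} = - \frac{2}{3} + \frac{f^{2}}{3}$
$F = - \frac{3365}{381}$ ($F = -8 + \frac{\left(- \frac{2}{3} + \frac{\left(-4\right)^{2}}{3}\right) + 101}{-210 + 83} = -8 + \frac{\left(- \frac{2}{3} + \frac{1}{3} \cdot 16\right) + 101}{-127} = -8 + \left(\left(- \frac{2}{3} + \frac{16}{3}\right) + 101\right) \left(- \frac{1}{127}\right) = -8 + \left(\frac{14}{3} + 101\right) \left(- \frac{1}{127}\right) = -8 + \frac{317}{3} \left(- \frac{1}{127}\right) = -8 - \frac{317}{381} = - \frac{3365}{381} \approx -8.832$)
$\left(-246 - 17\right) \left(F + 413\right) = \left(-246 - 17\right) \left(- \frac{3365}{381} + 413\right) = \left(-263\right) \frac{153988}{381} = - \frac{40498844}{381}$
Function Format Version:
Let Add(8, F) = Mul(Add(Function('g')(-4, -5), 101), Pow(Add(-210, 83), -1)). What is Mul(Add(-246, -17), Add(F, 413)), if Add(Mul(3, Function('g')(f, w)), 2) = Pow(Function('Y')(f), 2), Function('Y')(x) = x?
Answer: Rational(-40498844, 381) ≈ -1.0630e+5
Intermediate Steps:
Function('g')(f, w) = Add(Rational(-2, 3), Mul(Rational(1, 3), Pow(f, 2)))
F = Rational(-3365, 381) (F = Add(-8, Mul(Add(Add(Rational(-2, 3), Mul(Rational(1, 3), Pow(-4, 2))), 101), Pow(Add(-210, 83), -1))) = Add(-8, Mul(Add(Add(Rational(-2, 3), Mul(Rational(1, 3), 16)), 101), Pow(-127, -1))) = Add(-8, Mul(Add(Add(Rational(-2, 3), Rational(16, 3)), 101), Rational(-1, 127))) = Add(-8, Mul(Add(Rational(14, 3), 101), Rational(-1, 127))) = Add(-8, Mul(Rational(317, 3), Rational(-1, 127))) = Add(-8, Rational(-317, 381)) = Rational(-3365, 381) ≈ -8.8320)
Mul(Add(-246, -17), Add(F, 413)) = Mul(Add(-246, -17), Add(Rational(-3365, 381), 413)) = Mul(-263, Rational(153988, 381)) = Rational(-40498844, 381)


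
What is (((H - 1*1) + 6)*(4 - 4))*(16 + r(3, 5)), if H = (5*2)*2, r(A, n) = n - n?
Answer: 0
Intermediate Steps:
r(A, n) = 0
H = 20 (H = 10*2 = 20)
(((H - 1*1) + 6)*(4 - 4))*(16 + r(3, 5)) = (((20 - 1*1) + 6)*(4 - 4))*(16 + 0) = (((20 - 1) + 6)*0)*16 = ((19 + 6)*0)*16 = (25*0)*16 = 0*16 = 0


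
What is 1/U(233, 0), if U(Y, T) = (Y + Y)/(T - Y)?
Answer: -½ ≈ -0.50000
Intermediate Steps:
U(Y, T) = 2*Y/(T - Y) (U(Y, T) = (2*Y)/(T - Y) = 2*Y/(T - Y))
1/U(233, 0) = 1/(2*233/(0 - 1*233)) = 1/(2*233/(0 - 233)) = 1/(2*233/(-233)) = 1/(2*233*(-1/233)) = 1/(-2) = -½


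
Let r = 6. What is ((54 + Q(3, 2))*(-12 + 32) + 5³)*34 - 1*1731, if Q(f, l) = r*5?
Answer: 59639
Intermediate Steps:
Q(f, l) = 30 (Q(f, l) = 6*5 = 30)
((54 + Q(3, 2))*(-12 + 32) + 5³)*34 - 1*1731 = ((54 + 30)*(-12 + 32) + 5³)*34 - 1*1731 = (84*20 + 125)*34 - 1731 = (1680 + 125)*34 - 1731 = 1805*34 - 1731 = 61370 - 1731 = 59639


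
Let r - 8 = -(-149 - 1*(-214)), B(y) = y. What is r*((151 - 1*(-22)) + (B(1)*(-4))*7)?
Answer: -8265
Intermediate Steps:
r = -57 (r = 8 - (-149 - 1*(-214)) = 8 - (-149 + 214) = 8 - 1*65 = 8 - 65 = -57)
r*((151 - 1*(-22)) + (B(1)*(-4))*7) = -57*((151 - 1*(-22)) + (1*(-4))*7) = -57*((151 + 22) - 4*7) = -57*(173 - 28) = -57*145 = -8265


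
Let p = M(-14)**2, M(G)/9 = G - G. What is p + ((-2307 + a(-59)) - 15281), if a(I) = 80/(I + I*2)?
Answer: -3113156/177 ≈ -17588.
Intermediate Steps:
M(G) = 0 (M(G) = 9*(G - G) = 9*0 = 0)
a(I) = 80/(3*I) (a(I) = 80/(I + 2*I) = 80/((3*I)) = 80*(1/(3*I)) = 80/(3*I))
p = 0 (p = 0**2 = 0)
p + ((-2307 + a(-59)) - 15281) = 0 + ((-2307 + (80/3)/(-59)) - 15281) = 0 + ((-2307 + (80/3)*(-1/59)) - 15281) = 0 + ((-2307 - 80/177) - 15281) = 0 + (-408419/177 - 15281) = 0 - 3113156/177 = -3113156/177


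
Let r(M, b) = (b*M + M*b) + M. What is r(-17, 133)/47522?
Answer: -4539/47522 ≈ -0.095514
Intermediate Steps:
r(M, b) = M + 2*M*b (r(M, b) = (M*b + M*b) + M = 2*M*b + M = M + 2*M*b)
r(-17, 133)/47522 = -17*(1 + 2*133)/47522 = -17*(1 + 266)*(1/47522) = -17*267*(1/47522) = -4539*1/47522 = -4539/47522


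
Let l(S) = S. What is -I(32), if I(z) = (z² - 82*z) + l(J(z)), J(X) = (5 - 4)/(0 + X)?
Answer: 51199/32 ≈ 1600.0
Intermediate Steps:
J(X) = 1/X
I(z) = 1/z + z² - 82*z (I(z) = (z² - 82*z) + 1/z = 1/z + z² - 82*z)
-I(32) = -(1 + 32²*(-82 + 32))/32 = -(1 + 1024*(-50))/32 = -(1 - 51200)/32 = -(-51199)/32 = -1*(-51199/32) = 51199/32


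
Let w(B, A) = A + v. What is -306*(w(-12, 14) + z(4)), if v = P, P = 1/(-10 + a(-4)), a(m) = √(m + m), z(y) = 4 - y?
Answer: -12767/3 + 17*I*√2/3 ≈ -4255.7 + 8.0139*I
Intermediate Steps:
a(m) = √2*√m (a(m) = √(2*m) = √2*√m)
P = 1/(-10 + 2*I*√2) (P = 1/(-10 + √2*√(-4)) = 1/(-10 + √2*(2*I)) = 1/(-10 + 2*I*√2) ≈ -0.092593 - 0.026189*I)
v = -5/54 - I*√2/54 ≈ -0.092593 - 0.026189*I
w(B, A) = -5/54 + A - I*√2/54 (w(B, A) = A + (-5/54 - I*√2/54) = -5/54 + A - I*√2/54)
-306*(w(-12, 14) + z(4)) = -306*((-5/54 + 14 - I*√2/54) + (4 - 1*4)) = -306*((751/54 - I*√2/54) + (4 - 4)) = -306*((751/54 - I*√2/54) + 0) = -306*(751/54 - I*√2/54) = -12767/3 + 17*I*√2/3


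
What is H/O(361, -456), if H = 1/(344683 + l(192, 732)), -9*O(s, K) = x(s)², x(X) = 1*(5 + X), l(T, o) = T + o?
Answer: -1/5144014588 ≈ -1.9440e-10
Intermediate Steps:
x(X) = 5 + X
O(s, K) = -(5 + s)²/9
H = 1/345607 (H = 1/(344683 + (192 + 732)) = 1/(344683 + 924) = 1/345607 ≈ 2.8935e-6)
H/O(361, -456) = 1/(345607*((-(5 + 361)²/9))) = 1/(345607*((-⅑*366²))) = 1/(345607*((-⅑*133956))) = (1/345607)/(-14884) = (1/345607)*(-1/14884) = -1/5144014588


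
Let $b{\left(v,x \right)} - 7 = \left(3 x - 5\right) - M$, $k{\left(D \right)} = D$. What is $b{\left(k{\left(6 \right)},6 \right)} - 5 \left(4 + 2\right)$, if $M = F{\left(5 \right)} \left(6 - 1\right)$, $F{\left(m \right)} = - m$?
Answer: $15$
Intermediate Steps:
$M = -25$ ($M = \left(-1\right) 5 \left(6 - 1\right) = \left(-5\right) 5 = -25$)
$b{\left(v,x \right)} = 27 + 3 x$ ($b{\left(v,x \right)} = 7 + \left(\left(3 x - 5\right) - -25\right) = 7 + \left(\left(-5 + 3 x\right) + 25\right) = 7 + \left(20 + 3 x\right) = 27 + 3 x$)
$b{\left(k{\left(6 \right)},6 \right)} - 5 \left(4 + 2\right) = \left(27 + 3 \cdot 6\right) - 5 \left(4 + 2\right) = \left(27 + 18\right) - 30 = 45 - 30 = 15$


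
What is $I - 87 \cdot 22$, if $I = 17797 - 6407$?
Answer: $9476$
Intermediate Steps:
$I = 11390$ ($I = 17797 - 6407 = 11390$)
$I - 87 \cdot 22 = 11390 - 87 \cdot 22 = 11390 - 1914 = 9476$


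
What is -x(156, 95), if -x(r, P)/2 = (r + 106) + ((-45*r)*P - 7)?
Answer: -1333290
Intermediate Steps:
x(r, P) = -198 - 2*r + 90*P*r (x(r, P) = -2*((r + 106) + ((-45*r)*P - 7)) = -2*((106 + r) + (-45*P*r - 7)) = -2*((106 + r) + (-7 - 45*P*r)) = -2*(99 + r - 45*P*r) = -198 - 2*r + 90*P*r)
-x(156, 95) = -(-198 - 2*156 + 90*95*156) = -(-198 - 312 + 1333800) = -1*1333290 = -1333290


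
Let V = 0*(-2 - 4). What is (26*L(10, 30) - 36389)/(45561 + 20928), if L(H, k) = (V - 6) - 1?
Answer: -36571/66489 ≈ -0.55003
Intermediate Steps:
V = 0 (V = 0*(-6) = 0)
L(H, k) = -7 (L(H, k) = (0 - 6) - 1 = -6 - 1 = -7)
(26*L(10, 30) - 36389)/(45561 + 20928) = (26*(-7) - 36389)/(45561 + 20928) = (-182 - 36389)/66489 = -36571*1/66489 = -36571/66489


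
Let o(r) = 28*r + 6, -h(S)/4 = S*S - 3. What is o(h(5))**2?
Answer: 6041764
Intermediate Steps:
h(S) = 12 - 4*S**2 (h(S) = -4*(S*S - 3) = -4*(S**2 - 3) = -4*(-3 + S**2) = 12 - 4*S**2)
o(r) = 6 + 28*r
o(h(5))**2 = (6 + 28*(12 - 4*5**2))**2 = (6 + 28*(12 - 4*25))**2 = (6 + 28*(12 - 100))**2 = (6 + 28*(-88))**2 = (6 - 2464)**2 = (-2458)**2 = 6041764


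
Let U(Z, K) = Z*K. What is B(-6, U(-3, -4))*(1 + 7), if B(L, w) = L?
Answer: -48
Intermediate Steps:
U(Z, K) = K*Z
B(-6, U(-3, -4))*(1 + 7) = -6*(1 + 7) = -6*8 = -48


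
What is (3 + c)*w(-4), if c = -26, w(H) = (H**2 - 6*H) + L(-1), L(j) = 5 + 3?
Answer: -1104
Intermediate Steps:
L(j) = 8
w(H) = 8 + H**2 - 6*H (w(H) = (H**2 - 6*H) + 8 = 8 + H**2 - 6*H)
(3 + c)*w(-4) = (3 - 26)*(8 + (-4)**2 - 6*(-4)) = -23*(8 + 16 + 24) = -23*48 = -1104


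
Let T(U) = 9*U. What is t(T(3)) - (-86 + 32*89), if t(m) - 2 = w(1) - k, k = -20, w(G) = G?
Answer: -2739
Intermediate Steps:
t(m) = 23 (t(m) = 2 + (1 - 1*(-20)) = 2 + (1 + 20) = 2 + 21 = 23)
t(T(3)) - (-86 + 32*89) = 23 - (-86 + 32*89) = 23 - (-86 + 2848) = 23 - 1*2762 = 23 - 2762 = -2739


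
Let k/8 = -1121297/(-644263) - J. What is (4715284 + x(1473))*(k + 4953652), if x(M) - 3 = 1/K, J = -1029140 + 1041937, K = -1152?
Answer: 4244446263315264854393/185547744 ≈ 2.2875e+13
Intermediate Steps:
J = 12797
x(M) = 3455/1152 (x(M) = 3 + 1/(-1152) = 3 - 1/1152 = 3455/1152)
k = -65948098512/644263 (k = 8*(-1121297/(-644263) - 1*12797) = 8*(-1121297*(-1/644263) - 12797) = 8*(1121297/644263 - 12797) = 8*(-8243512314/644263) = -65948098512/644263 ≈ -1.0236e+5)
(4715284 + x(1473))*(k + 4953652) = (4715284 + 3455/1152)*(-65948098512/644263 + 4953652) = (5432010623/1152)*(3125506599964/644263) = 4244446263315264854393/185547744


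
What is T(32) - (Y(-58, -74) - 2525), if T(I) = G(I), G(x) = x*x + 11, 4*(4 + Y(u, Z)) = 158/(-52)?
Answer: 370735/104 ≈ 3564.8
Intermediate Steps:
Y(u, Z) = -495/104 (Y(u, Z) = -4 + (158/(-52))/4 = -4 + (158*(-1/52))/4 = -4 + (¼)*(-79/26) = -4 - 79/104 = -495/104)
G(x) = 11 + x² (G(x) = x² + 11 = 11 + x²)
T(I) = 11 + I²
T(32) - (Y(-58, -74) - 2525) = (11 + 32²) - (-495/104 - 2525) = (11 + 1024) - 1*(-263095/104) = 1035 + 263095/104 = 370735/104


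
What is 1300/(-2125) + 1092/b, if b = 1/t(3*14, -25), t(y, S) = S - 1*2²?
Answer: -2691832/85 ≈ -31669.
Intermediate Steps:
t(y, S) = -4 + S (t(y, S) = S - 1*4 = S - 4 = -4 + S)
b = -1/29 (b = 1/(-4 - 25) = 1/(-29) = -1/29 ≈ -0.034483)
1300/(-2125) + 1092/b = 1300/(-2125) + 1092/(-1/29) = 1300*(-1/2125) + 1092*(-29) = -52/85 - 31668 = -2691832/85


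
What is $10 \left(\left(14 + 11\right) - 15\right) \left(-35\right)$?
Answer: $-3500$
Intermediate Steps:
$10 \left(\left(14 + 11\right) - 15\right) \left(-35\right) = 10 \left(25 - 15\right) \left(-35\right) = 10 \cdot 10 \left(-35\right) = 100 \left(-35\right) = -3500$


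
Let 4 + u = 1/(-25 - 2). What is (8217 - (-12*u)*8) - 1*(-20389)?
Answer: 253966/9 ≈ 28218.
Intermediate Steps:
u = -109/27 (u = -4 + 1/(-25 - 2) = -4 + 1/(-27) = -4 - 1/27 = -109/27 ≈ -4.0370)
(8217 - (-12*u)*8) - 1*(-20389) = (8217 - (-12*(-109/27))*8) - 1*(-20389) = (8217 - 436*8/9) + 20389 = (8217 - 1*3488/9) + 20389 = (8217 - 3488/9) + 20389 = 70465/9 + 20389 = 253966/9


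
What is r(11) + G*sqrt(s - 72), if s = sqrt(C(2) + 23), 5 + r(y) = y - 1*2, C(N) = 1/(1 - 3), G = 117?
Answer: 4 + 117*sqrt(-288 + 6*sqrt(10))/2 ≈ 4.0 + 959.52*I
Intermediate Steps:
C(N) = -1/2 (C(N) = 1/(-2) = -1/2)
r(y) = -7 + y (r(y) = -5 + (y - 1*2) = -5 + (y - 2) = -5 + (-2 + y) = -7 + y)
s = 3*sqrt(10)/2 (s = sqrt(-1/2 + 23) = sqrt(45/2) = 3*sqrt(10)/2 ≈ 4.7434)
r(11) + G*sqrt(s - 72) = (-7 + 11) + 117*sqrt(3*sqrt(10)/2 - 72) = 4 + 117*sqrt(-72 + 3*sqrt(10)/2)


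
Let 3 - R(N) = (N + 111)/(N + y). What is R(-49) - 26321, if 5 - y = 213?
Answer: -6763664/257 ≈ -26318.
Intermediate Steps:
y = -208 (y = 5 - 1*213 = 5 - 213 = -208)
R(N) = 3 - (111 + N)/(-208 + N) (R(N) = 3 - (N + 111)/(N - 208) = 3 - (111 + N)/(-208 + N))
R(-49) - 26321 = (-735 + 2*(-49))/(-208 - 49) - 26321 = (-735 - 98)/(-257) - 26321 = -1/257*(-833) - 26321 = 833/257 - 26321 = -6763664/257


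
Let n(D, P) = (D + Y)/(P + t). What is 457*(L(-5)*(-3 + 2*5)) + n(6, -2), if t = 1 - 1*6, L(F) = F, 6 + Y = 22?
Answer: -111987/7 ≈ -15998.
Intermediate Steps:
Y = 16 (Y = -6 + 22 = 16)
t = -5 (t = 1 - 6 = -5)
n(D, P) = (16 + D)/(-5 + P) (n(D, P) = (D + 16)/(P - 5) = (16 + D)/(-5 + P))
457*(L(-5)*(-3 + 2*5)) + n(6, -2) = 457*(-5*(-3 + 2*5)) + (16 + 6)/(-5 - 2) = 457*(-5*(-3 + 10)) + 22/(-7) = 457*(-5*7) - 1/7*22 = 457*(-35) - 22/7 = -15995 - 22/7 = -111987/7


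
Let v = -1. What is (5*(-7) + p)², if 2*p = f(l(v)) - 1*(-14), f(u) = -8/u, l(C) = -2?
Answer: 676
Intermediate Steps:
p = 9 (p = (-8/(-2) - 1*(-14))/2 = (-8*(-½) + 14)/2 = (4 + 14)/2 = (½)*18 = 9)
(5*(-7) + p)² = (5*(-7) + 9)² = (-35 + 9)² = (-26)² = 676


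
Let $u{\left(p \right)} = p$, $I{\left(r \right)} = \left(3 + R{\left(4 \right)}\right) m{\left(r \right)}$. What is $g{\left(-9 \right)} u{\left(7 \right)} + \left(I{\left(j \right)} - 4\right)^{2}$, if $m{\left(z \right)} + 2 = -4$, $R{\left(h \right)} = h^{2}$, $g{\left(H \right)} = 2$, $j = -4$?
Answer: $13938$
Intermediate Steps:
$m{\left(z \right)} = -6$ ($m{\left(z \right)} = -2 - 4 = -6$)
$I{\left(r \right)} = -114$ ($I{\left(r \right)} = \left(3 + 4^{2}\right) \left(-6\right) = \left(3 + 16\right) \left(-6\right) = 19 \left(-6\right) = -114$)
$g{\left(-9 \right)} u{\left(7 \right)} + \left(I{\left(j \right)} - 4\right)^{2} = 2 \cdot 7 + \left(-114 - 4\right)^{2} = 14 + \left(-118\right)^{2} = 14 + 13924 = 13938$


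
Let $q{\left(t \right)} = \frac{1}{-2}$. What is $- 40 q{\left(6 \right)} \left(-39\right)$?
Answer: $-780$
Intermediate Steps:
$q{\left(t \right)} = - \frac{1}{2}$
$- 40 q{\left(6 \right)} \left(-39\right) = \left(-40\right) \left(- \frac{1}{2}\right) \left(-39\right) = 20 \left(-39\right) = -780$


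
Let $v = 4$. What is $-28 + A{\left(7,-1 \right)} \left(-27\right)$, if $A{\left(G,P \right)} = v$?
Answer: $-136$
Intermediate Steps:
$A{\left(G,P \right)} = 4$
$-28 + A{\left(7,-1 \right)} \left(-27\right) = -28 + 4 \left(-27\right) = -28 - 108 = -136$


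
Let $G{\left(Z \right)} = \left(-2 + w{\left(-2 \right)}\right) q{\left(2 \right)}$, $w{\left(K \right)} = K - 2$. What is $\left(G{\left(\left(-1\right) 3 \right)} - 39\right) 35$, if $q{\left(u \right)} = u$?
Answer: $-1785$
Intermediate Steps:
$w{\left(K \right)} = -2 + K$
$G{\left(Z \right)} = -12$ ($G{\left(Z \right)} = \left(-2 - 4\right) 2 = \left(-6\right) 2 = -12$)
$\left(G{\left(\left(-1\right) 3 \right)} - 39\right) 35 = \left(-12 - 39\right) 35 = \left(-51\right) 35 = -1785$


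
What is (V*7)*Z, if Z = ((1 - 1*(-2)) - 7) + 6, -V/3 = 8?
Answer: -336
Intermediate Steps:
V = -24 (V = -3*8 = -24)
Z = 2 (Z = ((1 + 2) - 7) + 6 = (3 - 7) + 6 = -4 + 6 = 2)
(V*7)*Z = -24*7*2 = -168*2 = -336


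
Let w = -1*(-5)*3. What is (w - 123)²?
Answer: 11664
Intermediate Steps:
w = 15 (w = 5*3 = 15)
(w - 123)² = (15 - 123)² = (-108)² = 11664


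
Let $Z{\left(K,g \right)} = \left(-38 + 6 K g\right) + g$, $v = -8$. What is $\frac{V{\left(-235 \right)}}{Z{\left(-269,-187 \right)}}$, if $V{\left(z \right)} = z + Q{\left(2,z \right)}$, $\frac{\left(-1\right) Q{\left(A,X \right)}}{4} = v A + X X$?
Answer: $- \frac{221071}{301593} \approx -0.73301$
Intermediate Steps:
$Q{\left(A,X \right)} = - 4 X^{2} + 32 A$ ($Q{\left(A,X \right)} = - 4 \left(- 8 A + X X\right) = - 4 \left(- 8 A + X^{2}\right) = - 4 \left(X^{2} - 8 A\right) = - 4 X^{2} + 32 A$)
$V{\left(z \right)} = 64 + z - 4 z^{2}$ ($V{\left(z \right)} = z - \left(-64 + 4 z^{2}\right) = 64 + z - 4 z^{2}$)
$Z{\left(K,g \right)} = -38 + g + 6 K g$ ($Z{\left(K,g \right)} = \left(-38 + 6 K g\right) + g = -38 + g + 6 K g$)
$\frac{V{\left(-235 \right)}}{Z{\left(-269,-187 \right)}} = \frac{64 - 235 - 4 \left(-235\right)^{2}}{-38 - 187 + 6 \left(-269\right) \left(-187\right)} = \frac{64 - 235 - 220900}{-38 - 187 + 301818} = \frac{64 - 235 - 220900}{301593} = \left(-221071\right) \frac{1}{301593} = - \frac{221071}{301593}$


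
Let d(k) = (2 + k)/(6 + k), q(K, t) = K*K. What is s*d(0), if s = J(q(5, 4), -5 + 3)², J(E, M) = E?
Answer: 625/3 ≈ 208.33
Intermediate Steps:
q(K, t) = K²
d(k) = (2 + k)/(6 + k)
s = 625 (s = (5²)² = 25² = 625)
s*d(0) = 625*((2 + 0)/(6 + 0)) = 625*(2/6) = 625*((⅙)*2) = 625*(⅓) = 625/3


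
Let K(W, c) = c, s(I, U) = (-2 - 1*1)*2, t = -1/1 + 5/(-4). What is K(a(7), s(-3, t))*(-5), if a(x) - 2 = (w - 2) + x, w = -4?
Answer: 30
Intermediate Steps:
a(x) = -4 + x (a(x) = 2 + ((-4 - 2) + x) = 2 + (-6 + x) = -4 + x)
t = -9/4 (t = -1*1 + 5*(-¼) = -1 - 5/4 = -9/4 ≈ -2.2500)
s(I, U) = -6 (s(I, U) = (-2 - 1)*2 = -3*2 = -6)
K(a(7), s(-3, t))*(-5) = -6*(-5) = 30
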